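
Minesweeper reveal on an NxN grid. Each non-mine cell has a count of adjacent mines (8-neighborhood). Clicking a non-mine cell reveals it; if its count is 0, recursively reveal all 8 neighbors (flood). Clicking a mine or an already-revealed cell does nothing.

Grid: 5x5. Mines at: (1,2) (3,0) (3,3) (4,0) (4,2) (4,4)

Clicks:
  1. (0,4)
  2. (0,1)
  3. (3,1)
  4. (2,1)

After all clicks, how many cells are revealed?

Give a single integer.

Click 1 (0,4) count=0: revealed 6 new [(0,3) (0,4) (1,3) (1,4) (2,3) (2,4)] -> total=6
Click 2 (0,1) count=1: revealed 1 new [(0,1)] -> total=7
Click 3 (3,1) count=3: revealed 1 new [(3,1)] -> total=8
Click 4 (2,1) count=2: revealed 1 new [(2,1)] -> total=9

Answer: 9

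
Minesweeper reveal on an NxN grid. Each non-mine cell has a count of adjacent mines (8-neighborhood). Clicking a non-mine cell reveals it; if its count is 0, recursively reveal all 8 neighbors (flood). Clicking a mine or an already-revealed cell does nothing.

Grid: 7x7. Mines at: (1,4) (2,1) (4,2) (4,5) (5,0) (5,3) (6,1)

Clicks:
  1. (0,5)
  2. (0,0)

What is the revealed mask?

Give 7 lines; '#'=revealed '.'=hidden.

Click 1 (0,5) count=1: revealed 1 new [(0,5)] -> total=1
Click 2 (0,0) count=0: revealed 8 new [(0,0) (0,1) (0,2) (0,3) (1,0) (1,1) (1,2) (1,3)] -> total=9

Answer: ####.#.
####...
.......
.......
.......
.......
.......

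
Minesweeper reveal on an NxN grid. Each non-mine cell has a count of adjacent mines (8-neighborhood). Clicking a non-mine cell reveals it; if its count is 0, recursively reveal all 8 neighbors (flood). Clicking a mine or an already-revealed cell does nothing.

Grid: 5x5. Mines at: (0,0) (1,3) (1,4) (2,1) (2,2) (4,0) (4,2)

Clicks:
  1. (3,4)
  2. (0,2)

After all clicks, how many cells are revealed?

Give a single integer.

Click 1 (3,4) count=0: revealed 6 new [(2,3) (2,4) (3,3) (3,4) (4,3) (4,4)] -> total=6
Click 2 (0,2) count=1: revealed 1 new [(0,2)] -> total=7

Answer: 7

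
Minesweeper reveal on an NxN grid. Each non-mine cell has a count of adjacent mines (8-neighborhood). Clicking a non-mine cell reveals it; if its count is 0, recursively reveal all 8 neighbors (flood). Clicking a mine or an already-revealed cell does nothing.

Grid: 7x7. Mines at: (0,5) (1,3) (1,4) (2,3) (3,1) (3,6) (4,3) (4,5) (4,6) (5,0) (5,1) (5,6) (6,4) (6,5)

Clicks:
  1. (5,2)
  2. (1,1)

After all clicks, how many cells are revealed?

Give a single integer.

Answer: 10

Derivation:
Click 1 (5,2) count=2: revealed 1 new [(5,2)] -> total=1
Click 2 (1,1) count=0: revealed 9 new [(0,0) (0,1) (0,2) (1,0) (1,1) (1,2) (2,0) (2,1) (2,2)] -> total=10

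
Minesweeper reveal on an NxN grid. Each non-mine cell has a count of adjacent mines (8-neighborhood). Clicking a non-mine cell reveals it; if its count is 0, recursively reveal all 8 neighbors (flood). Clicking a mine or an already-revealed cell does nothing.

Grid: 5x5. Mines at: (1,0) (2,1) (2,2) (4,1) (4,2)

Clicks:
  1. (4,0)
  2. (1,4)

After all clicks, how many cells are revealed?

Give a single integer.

Click 1 (4,0) count=1: revealed 1 new [(4,0)] -> total=1
Click 2 (1,4) count=0: revealed 14 new [(0,1) (0,2) (0,3) (0,4) (1,1) (1,2) (1,3) (1,4) (2,3) (2,4) (3,3) (3,4) (4,3) (4,4)] -> total=15

Answer: 15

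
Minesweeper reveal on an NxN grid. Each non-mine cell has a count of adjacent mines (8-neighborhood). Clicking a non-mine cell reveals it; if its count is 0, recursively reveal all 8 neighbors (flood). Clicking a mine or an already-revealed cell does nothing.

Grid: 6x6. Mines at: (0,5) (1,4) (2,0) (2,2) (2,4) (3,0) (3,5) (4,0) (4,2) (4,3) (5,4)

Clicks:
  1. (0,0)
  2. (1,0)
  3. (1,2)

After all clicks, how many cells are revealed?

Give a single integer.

Click 1 (0,0) count=0: revealed 8 new [(0,0) (0,1) (0,2) (0,3) (1,0) (1,1) (1,2) (1,3)] -> total=8
Click 2 (1,0) count=1: revealed 0 new [(none)] -> total=8
Click 3 (1,2) count=1: revealed 0 new [(none)] -> total=8

Answer: 8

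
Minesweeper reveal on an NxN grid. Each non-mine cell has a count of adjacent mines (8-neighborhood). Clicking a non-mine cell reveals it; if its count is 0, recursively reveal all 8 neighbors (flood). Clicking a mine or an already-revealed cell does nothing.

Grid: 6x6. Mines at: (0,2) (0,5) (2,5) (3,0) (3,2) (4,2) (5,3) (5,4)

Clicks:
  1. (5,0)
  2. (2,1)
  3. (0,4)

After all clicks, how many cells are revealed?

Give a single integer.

Answer: 6

Derivation:
Click 1 (5,0) count=0: revealed 4 new [(4,0) (4,1) (5,0) (5,1)] -> total=4
Click 2 (2,1) count=2: revealed 1 new [(2,1)] -> total=5
Click 3 (0,4) count=1: revealed 1 new [(0,4)] -> total=6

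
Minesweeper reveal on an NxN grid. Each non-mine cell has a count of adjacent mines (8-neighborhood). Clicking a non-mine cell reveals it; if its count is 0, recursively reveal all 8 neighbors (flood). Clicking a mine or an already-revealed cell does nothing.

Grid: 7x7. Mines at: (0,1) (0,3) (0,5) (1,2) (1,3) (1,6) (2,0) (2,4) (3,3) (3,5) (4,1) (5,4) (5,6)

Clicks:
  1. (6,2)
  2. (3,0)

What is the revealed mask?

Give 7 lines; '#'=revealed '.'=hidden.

Click 1 (6,2) count=0: revealed 8 new [(5,0) (5,1) (5,2) (5,3) (6,0) (6,1) (6,2) (6,3)] -> total=8
Click 2 (3,0) count=2: revealed 1 new [(3,0)] -> total=9

Answer: .......
.......
.......
#......
.......
####...
####...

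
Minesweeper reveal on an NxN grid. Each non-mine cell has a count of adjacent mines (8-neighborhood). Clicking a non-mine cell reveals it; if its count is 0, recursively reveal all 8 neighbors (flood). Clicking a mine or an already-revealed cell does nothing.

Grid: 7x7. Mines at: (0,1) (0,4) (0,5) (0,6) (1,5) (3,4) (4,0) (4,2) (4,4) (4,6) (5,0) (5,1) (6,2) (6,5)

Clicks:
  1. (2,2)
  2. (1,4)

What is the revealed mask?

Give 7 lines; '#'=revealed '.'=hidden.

Answer: .......
#####..
####...
####...
.......
.......
.......

Derivation:
Click 1 (2,2) count=0: revealed 12 new [(1,0) (1,1) (1,2) (1,3) (2,0) (2,1) (2,2) (2,3) (3,0) (3,1) (3,2) (3,3)] -> total=12
Click 2 (1,4) count=3: revealed 1 new [(1,4)] -> total=13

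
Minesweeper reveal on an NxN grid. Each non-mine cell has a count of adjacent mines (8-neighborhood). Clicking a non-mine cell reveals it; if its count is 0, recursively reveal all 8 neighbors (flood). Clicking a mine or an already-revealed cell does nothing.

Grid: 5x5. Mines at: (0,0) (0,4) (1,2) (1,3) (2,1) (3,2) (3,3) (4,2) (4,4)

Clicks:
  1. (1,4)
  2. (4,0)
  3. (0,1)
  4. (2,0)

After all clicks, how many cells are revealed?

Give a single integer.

Click 1 (1,4) count=2: revealed 1 new [(1,4)] -> total=1
Click 2 (4,0) count=0: revealed 4 new [(3,0) (3,1) (4,0) (4,1)] -> total=5
Click 3 (0,1) count=2: revealed 1 new [(0,1)] -> total=6
Click 4 (2,0) count=1: revealed 1 new [(2,0)] -> total=7

Answer: 7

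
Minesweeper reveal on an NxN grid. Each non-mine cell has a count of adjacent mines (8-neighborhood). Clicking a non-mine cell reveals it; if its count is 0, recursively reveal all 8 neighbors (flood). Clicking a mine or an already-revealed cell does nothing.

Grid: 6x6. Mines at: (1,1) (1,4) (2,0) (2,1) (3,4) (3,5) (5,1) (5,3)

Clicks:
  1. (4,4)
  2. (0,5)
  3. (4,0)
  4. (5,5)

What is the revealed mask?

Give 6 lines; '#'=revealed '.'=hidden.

Click 1 (4,4) count=3: revealed 1 new [(4,4)] -> total=1
Click 2 (0,5) count=1: revealed 1 new [(0,5)] -> total=2
Click 3 (4,0) count=1: revealed 1 new [(4,0)] -> total=3
Click 4 (5,5) count=0: revealed 3 new [(4,5) (5,4) (5,5)] -> total=6

Answer: .....#
......
......
......
#...##
....##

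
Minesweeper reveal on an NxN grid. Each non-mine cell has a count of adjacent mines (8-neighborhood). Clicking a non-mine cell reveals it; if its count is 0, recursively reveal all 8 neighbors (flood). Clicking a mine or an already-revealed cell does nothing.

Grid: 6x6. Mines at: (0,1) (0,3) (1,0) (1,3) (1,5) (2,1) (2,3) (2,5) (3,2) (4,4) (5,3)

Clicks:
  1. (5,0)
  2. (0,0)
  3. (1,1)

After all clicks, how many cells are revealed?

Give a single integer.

Answer: 10

Derivation:
Click 1 (5,0) count=0: revealed 8 new [(3,0) (3,1) (4,0) (4,1) (4,2) (5,0) (5,1) (5,2)] -> total=8
Click 2 (0,0) count=2: revealed 1 new [(0,0)] -> total=9
Click 3 (1,1) count=3: revealed 1 new [(1,1)] -> total=10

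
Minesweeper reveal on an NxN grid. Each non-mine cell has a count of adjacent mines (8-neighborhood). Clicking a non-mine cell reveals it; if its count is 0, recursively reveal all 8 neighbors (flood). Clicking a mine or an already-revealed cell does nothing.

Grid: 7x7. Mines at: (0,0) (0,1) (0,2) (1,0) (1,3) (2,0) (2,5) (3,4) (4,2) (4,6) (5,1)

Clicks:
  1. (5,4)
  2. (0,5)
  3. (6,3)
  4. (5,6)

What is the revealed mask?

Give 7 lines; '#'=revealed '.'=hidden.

Answer: ....###
....###
.......
.......
...###.
..#####
..#####

Derivation:
Click 1 (5,4) count=0: revealed 13 new [(4,3) (4,4) (4,5) (5,2) (5,3) (5,4) (5,5) (5,6) (6,2) (6,3) (6,4) (6,5) (6,6)] -> total=13
Click 2 (0,5) count=0: revealed 6 new [(0,4) (0,5) (0,6) (1,4) (1,5) (1,6)] -> total=19
Click 3 (6,3) count=0: revealed 0 new [(none)] -> total=19
Click 4 (5,6) count=1: revealed 0 new [(none)] -> total=19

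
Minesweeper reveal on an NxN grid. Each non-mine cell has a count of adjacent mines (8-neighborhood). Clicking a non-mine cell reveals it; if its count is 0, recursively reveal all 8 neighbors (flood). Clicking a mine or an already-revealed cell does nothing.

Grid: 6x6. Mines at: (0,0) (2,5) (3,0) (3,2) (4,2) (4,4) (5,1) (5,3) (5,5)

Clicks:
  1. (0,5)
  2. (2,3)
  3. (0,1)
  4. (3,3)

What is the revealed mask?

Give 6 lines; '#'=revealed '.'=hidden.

Answer: .#####
.#####
.####.
...#..
......
......

Derivation:
Click 1 (0,5) count=0: revealed 14 new [(0,1) (0,2) (0,3) (0,4) (0,5) (1,1) (1,2) (1,3) (1,4) (1,5) (2,1) (2,2) (2,3) (2,4)] -> total=14
Click 2 (2,3) count=1: revealed 0 new [(none)] -> total=14
Click 3 (0,1) count=1: revealed 0 new [(none)] -> total=14
Click 4 (3,3) count=3: revealed 1 new [(3,3)] -> total=15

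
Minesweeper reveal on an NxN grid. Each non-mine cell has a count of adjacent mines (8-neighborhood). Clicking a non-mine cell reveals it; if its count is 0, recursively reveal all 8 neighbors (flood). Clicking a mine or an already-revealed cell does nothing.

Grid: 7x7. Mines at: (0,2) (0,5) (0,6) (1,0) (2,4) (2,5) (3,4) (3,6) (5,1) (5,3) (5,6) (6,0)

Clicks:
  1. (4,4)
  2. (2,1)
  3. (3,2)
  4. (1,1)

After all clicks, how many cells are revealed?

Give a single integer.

Answer: 16

Derivation:
Click 1 (4,4) count=2: revealed 1 new [(4,4)] -> total=1
Click 2 (2,1) count=1: revealed 1 new [(2,1)] -> total=2
Click 3 (3,2) count=0: revealed 14 new [(1,1) (1,2) (1,3) (2,0) (2,2) (2,3) (3,0) (3,1) (3,2) (3,3) (4,0) (4,1) (4,2) (4,3)] -> total=16
Click 4 (1,1) count=2: revealed 0 new [(none)] -> total=16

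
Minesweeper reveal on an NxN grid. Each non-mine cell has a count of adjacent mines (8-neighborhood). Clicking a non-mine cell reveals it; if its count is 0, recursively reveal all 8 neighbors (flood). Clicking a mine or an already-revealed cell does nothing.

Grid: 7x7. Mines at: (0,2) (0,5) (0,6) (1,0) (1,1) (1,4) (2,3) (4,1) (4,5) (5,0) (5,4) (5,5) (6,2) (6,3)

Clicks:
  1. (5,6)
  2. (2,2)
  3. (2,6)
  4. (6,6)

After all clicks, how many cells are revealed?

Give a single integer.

Click 1 (5,6) count=2: revealed 1 new [(5,6)] -> total=1
Click 2 (2,2) count=2: revealed 1 new [(2,2)] -> total=2
Click 3 (2,6) count=0: revealed 6 new [(1,5) (1,6) (2,5) (2,6) (3,5) (3,6)] -> total=8
Click 4 (6,6) count=1: revealed 1 new [(6,6)] -> total=9

Answer: 9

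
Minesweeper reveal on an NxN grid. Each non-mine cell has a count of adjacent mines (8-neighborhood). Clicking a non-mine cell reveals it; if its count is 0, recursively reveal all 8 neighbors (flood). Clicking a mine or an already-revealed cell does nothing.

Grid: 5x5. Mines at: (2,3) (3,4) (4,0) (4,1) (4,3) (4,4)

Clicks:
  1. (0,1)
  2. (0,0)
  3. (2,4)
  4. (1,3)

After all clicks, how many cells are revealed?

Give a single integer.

Answer: 17

Derivation:
Click 1 (0,1) count=0: revealed 16 new [(0,0) (0,1) (0,2) (0,3) (0,4) (1,0) (1,1) (1,2) (1,3) (1,4) (2,0) (2,1) (2,2) (3,0) (3,1) (3,2)] -> total=16
Click 2 (0,0) count=0: revealed 0 new [(none)] -> total=16
Click 3 (2,4) count=2: revealed 1 new [(2,4)] -> total=17
Click 4 (1,3) count=1: revealed 0 new [(none)] -> total=17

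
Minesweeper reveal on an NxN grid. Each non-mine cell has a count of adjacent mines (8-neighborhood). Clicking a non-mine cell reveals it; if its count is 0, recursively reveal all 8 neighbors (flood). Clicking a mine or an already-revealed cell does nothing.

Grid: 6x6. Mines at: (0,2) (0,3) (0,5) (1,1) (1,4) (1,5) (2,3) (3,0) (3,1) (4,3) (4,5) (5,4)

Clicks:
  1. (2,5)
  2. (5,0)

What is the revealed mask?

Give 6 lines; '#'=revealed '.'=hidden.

Answer: ......
......
.....#
......
###...
###...

Derivation:
Click 1 (2,5) count=2: revealed 1 new [(2,5)] -> total=1
Click 2 (5,0) count=0: revealed 6 new [(4,0) (4,1) (4,2) (5,0) (5,1) (5,2)] -> total=7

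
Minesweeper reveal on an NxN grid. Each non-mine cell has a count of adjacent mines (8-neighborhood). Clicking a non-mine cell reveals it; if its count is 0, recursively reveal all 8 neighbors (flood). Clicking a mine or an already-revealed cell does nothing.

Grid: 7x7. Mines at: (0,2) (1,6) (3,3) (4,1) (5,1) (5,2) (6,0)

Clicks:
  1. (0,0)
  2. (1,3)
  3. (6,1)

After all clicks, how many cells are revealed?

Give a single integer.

Answer: 13

Derivation:
Click 1 (0,0) count=0: revealed 11 new [(0,0) (0,1) (1,0) (1,1) (1,2) (2,0) (2,1) (2,2) (3,0) (3,1) (3,2)] -> total=11
Click 2 (1,3) count=1: revealed 1 new [(1,3)] -> total=12
Click 3 (6,1) count=3: revealed 1 new [(6,1)] -> total=13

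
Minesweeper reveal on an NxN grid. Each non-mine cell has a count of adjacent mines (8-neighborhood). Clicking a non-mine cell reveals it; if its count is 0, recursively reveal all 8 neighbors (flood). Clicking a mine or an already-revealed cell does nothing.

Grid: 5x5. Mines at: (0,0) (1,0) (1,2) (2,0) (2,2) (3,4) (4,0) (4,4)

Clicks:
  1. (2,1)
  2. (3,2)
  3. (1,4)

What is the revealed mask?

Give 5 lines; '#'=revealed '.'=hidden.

Answer: ...##
...##
.#.##
..#..
.....

Derivation:
Click 1 (2,1) count=4: revealed 1 new [(2,1)] -> total=1
Click 2 (3,2) count=1: revealed 1 new [(3,2)] -> total=2
Click 3 (1,4) count=0: revealed 6 new [(0,3) (0,4) (1,3) (1,4) (2,3) (2,4)] -> total=8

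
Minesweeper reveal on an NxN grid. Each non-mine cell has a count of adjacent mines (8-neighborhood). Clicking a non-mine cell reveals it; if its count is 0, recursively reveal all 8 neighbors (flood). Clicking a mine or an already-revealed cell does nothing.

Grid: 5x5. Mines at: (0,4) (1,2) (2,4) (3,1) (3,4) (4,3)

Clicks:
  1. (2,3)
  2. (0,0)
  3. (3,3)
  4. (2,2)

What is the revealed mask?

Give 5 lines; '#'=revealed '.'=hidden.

Answer: ##...
##...
####.
...#.
.....

Derivation:
Click 1 (2,3) count=3: revealed 1 new [(2,3)] -> total=1
Click 2 (0,0) count=0: revealed 6 new [(0,0) (0,1) (1,0) (1,1) (2,0) (2,1)] -> total=7
Click 3 (3,3) count=3: revealed 1 new [(3,3)] -> total=8
Click 4 (2,2) count=2: revealed 1 new [(2,2)] -> total=9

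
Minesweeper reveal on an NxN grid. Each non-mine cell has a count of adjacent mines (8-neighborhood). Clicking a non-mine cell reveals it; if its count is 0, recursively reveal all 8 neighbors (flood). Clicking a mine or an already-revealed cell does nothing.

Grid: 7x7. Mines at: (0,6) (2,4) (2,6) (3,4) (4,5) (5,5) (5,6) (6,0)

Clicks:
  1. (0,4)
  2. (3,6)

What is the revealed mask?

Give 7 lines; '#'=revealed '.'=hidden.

Click 1 (0,4) count=0: revealed 34 new [(0,0) (0,1) (0,2) (0,3) (0,4) (0,5) (1,0) (1,1) (1,2) (1,3) (1,4) (1,5) (2,0) (2,1) (2,2) (2,3) (3,0) (3,1) (3,2) (3,3) (4,0) (4,1) (4,2) (4,3) (4,4) (5,0) (5,1) (5,2) (5,3) (5,4) (6,1) (6,2) (6,3) (6,4)] -> total=34
Click 2 (3,6) count=2: revealed 1 new [(3,6)] -> total=35

Answer: ######.
######.
####...
####..#
#####..
#####..
.####..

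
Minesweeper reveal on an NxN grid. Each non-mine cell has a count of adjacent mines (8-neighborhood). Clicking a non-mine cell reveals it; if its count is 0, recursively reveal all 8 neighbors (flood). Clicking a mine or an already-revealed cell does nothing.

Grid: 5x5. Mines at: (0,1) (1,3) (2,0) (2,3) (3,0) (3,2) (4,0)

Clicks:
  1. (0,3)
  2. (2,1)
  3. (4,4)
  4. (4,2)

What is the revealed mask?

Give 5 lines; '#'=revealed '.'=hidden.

Click 1 (0,3) count=1: revealed 1 new [(0,3)] -> total=1
Click 2 (2,1) count=3: revealed 1 new [(2,1)] -> total=2
Click 3 (4,4) count=0: revealed 4 new [(3,3) (3,4) (4,3) (4,4)] -> total=6
Click 4 (4,2) count=1: revealed 1 new [(4,2)] -> total=7

Answer: ...#.
.....
.#...
...##
..###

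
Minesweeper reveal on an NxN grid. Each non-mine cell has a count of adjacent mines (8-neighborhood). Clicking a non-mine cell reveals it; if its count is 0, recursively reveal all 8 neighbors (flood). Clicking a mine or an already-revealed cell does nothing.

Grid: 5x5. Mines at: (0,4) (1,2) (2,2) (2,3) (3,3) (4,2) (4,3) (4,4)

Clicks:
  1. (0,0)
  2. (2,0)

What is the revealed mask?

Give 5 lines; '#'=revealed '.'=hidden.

Answer: ##...
##...
##...
##...
##...

Derivation:
Click 1 (0,0) count=0: revealed 10 new [(0,0) (0,1) (1,0) (1,1) (2,0) (2,1) (3,0) (3,1) (4,0) (4,1)] -> total=10
Click 2 (2,0) count=0: revealed 0 new [(none)] -> total=10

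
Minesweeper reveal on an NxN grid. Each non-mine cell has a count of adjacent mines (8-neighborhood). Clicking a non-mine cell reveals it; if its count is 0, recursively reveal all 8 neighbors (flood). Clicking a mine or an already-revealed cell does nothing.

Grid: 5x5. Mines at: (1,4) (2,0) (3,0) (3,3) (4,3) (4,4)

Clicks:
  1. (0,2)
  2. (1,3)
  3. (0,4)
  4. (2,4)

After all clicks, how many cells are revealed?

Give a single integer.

Answer: 13

Derivation:
Click 1 (0,2) count=0: revealed 11 new [(0,0) (0,1) (0,2) (0,3) (1,0) (1,1) (1,2) (1,3) (2,1) (2,2) (2,3)] -> total=11
Click 2 (1,3) count=1: revealed 0 new [(none)] -> total=11
Click 3 (0,4) count=1: revealed 1 new [(0,4)] -> total=12
Click 4 (2,4) count=2: revealed 1 new [(2,4)] -> total=13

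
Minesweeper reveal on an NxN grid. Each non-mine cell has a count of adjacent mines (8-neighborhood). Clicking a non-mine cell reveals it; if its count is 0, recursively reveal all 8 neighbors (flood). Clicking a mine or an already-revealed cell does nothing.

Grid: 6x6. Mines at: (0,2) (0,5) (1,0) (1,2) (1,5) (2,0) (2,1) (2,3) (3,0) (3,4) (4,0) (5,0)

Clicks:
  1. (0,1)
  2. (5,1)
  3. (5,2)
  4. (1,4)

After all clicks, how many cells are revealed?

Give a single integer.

Answer: 15

Derivation:
Click 1 (0,1) count=3: revealed 1 new [(0,1)] -> total=1
Click 2 (5,1) count=2: revealed 1 new [(5,1)] -> total=2
Click 3 (5,2) count=0: revealed 12 new [(3,1) (3,2) (3,3) (4,1) (4,2) (4,3) (4,4) (4,5) (5,2) (5,3) (5,4) (5,5)] -> total=14
Click 4 (1,4) count=3: revealed 1 new [(1,4)] -> total=15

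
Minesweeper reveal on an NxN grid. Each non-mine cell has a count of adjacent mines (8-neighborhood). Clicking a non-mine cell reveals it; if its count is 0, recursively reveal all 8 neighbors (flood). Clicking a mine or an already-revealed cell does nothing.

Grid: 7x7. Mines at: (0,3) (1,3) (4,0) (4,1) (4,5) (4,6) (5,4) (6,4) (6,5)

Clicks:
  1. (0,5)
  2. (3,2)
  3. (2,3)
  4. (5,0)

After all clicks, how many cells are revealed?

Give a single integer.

Answer: 15

Derivation:
Click 1 (0,5) count=0: revealed 12 new [(0,4) (0,5) (0,6) (1,4) (1,5) (1,6) (2,4) (2,5) (2,6) (3,4) (3,5) (3,6)] -> total=12
Click 2 (3,2) count=1: revealed 1 new [(3,2)] -> total=13
Click 3 (2,3) count=1: revealed 1 new [(2,3)] -> total=14
Click 4 (5,0) count=2: revealed 1 new [(5,0)] -> total=15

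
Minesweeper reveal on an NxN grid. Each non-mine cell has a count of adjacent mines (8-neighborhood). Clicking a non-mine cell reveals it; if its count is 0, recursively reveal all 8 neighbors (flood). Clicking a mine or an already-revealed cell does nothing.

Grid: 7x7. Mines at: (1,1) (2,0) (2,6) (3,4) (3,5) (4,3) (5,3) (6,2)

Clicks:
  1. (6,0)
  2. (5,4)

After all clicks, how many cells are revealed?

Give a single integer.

Answer: 12

Derivation:
Click 1 (6,0) count=0: revealed 11 new [(3,0) (3,1) (3,2) (4,0) (4,1) (4,2) (5,0) (5,1) (5,2) (6,0) (6,1)] -> total=11
Click 2 (5,4) count=2: revealed 1 new [(5,4)] -> total=12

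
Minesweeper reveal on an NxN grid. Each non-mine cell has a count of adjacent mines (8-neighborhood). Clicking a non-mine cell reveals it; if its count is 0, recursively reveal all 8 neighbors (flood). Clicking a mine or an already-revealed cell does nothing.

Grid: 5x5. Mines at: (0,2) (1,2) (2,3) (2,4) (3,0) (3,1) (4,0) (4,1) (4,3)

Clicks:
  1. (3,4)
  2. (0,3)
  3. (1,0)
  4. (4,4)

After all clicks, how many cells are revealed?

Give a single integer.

Click 1 (3,4) count=3: revealed 1 new [(3,4)] -> total=1
Click 2 (0,3) count=2: revealed 1 new [(0,3)] -> total=2
Click 3 (1,0) count=0: revealed 6 new [(0,0) (0,1) (1,0) (1,1) (2,0) (2,1)] -> total=8
Click 4 (4,4) count=1: revealed 1 new [(4,4)] -> total=9

Answer: 9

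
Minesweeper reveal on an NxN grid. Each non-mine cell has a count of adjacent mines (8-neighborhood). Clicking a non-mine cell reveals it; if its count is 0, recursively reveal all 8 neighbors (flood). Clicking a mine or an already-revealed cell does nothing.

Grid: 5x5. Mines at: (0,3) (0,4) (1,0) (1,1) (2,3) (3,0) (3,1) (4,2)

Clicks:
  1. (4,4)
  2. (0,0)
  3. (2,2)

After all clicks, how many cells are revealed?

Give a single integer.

Click 1 (4,4) count=0: revealed 4 new [(3,3) (3,4) (4,3) (4,4)] -> total=4
Click 2 (0,0) count=2: revealed 1 new [(0,0)] -> total=5
Click 3 (2,2) count=3: revealed 1 new [(2,2)] -> total=6

Answer: 6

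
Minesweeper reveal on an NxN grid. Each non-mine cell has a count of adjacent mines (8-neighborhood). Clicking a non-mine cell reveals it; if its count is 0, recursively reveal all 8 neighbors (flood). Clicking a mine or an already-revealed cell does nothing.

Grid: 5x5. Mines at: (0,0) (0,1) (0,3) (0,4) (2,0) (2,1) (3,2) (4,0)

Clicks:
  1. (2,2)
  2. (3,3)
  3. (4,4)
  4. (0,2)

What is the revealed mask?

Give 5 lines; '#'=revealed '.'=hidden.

Answer: ..#..
...##
..###
...##
...##

Derivation:
Click 1 (2,2) count=2: revealed 1 new [(2,2)] -> total=1
Click 2 (3,3) count=1: revealed 1 new [(3,3)] -> total=2
Click 3 (4,4) count=0: revealed 7 new [(1,3) (1,4) (2,3) (2,4) (3,4) (4,3) (4,4)] -> total=9
Click 4 (0,2) count=2: revealed 1 new [(0,2)] -> total=10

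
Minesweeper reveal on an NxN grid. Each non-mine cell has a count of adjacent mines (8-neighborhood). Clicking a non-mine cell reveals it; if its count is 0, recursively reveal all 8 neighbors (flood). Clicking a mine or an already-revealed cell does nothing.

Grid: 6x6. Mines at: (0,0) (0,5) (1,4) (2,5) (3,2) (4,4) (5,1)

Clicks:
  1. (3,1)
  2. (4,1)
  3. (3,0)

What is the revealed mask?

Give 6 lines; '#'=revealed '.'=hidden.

Click 1 (3,1) count=1: revealed 1 new [(3,1)] -> total=1
Click 2 (4,1) count=2: revealed 1 new [(4,1)] -> total=2
Click 3 (3,0) count=0: revealed 6 new [(1,0) (1,1) (2,0) (2,1) (3,0) (4,0)] -> total=8

Answer: ......
##....
##....
##....
##....
......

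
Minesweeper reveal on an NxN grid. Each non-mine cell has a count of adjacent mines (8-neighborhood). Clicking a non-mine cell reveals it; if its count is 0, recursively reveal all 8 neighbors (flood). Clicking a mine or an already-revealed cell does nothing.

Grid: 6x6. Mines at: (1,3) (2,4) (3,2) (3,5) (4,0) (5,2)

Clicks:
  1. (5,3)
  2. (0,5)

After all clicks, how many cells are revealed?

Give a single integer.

Click 1 (5,3) count=1: revealed 1 new [(5,3)] -> total=1
Click 2 (0,5) count=0: revealed 4 new [(0,4) (0,5) (1,4) (1,5)] -> total=5

Answer: 5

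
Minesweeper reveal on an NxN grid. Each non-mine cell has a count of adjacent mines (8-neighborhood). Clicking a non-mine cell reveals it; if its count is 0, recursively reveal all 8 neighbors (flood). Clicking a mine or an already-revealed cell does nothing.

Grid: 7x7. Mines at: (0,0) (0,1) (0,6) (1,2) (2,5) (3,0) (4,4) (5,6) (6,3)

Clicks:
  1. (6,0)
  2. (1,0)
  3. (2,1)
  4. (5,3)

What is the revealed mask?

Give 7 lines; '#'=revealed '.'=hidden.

Answer: .......
#......
.###...
.###...
####...
####...
###....

Derivation:
Click 1 (6,0) count=0: revealed 17 new [(2,1) (2,2) (2,3) (3,1) (3,2) (3,3) (4,0) (4,1) (4,2) (4,3) (5,0) (5,1) (5,2) (5,3) (6,0) (6,1) (6,2)] -> total=17
Click 2 (1,0) count=2: revealed 1 new [(1,0)] -> total=18
Click 3 (2,1) count=2: revealed 0 new [(none)] -> total=18
Click 4 (5,3) count=2: revealed 0 new [(none)] -> total=18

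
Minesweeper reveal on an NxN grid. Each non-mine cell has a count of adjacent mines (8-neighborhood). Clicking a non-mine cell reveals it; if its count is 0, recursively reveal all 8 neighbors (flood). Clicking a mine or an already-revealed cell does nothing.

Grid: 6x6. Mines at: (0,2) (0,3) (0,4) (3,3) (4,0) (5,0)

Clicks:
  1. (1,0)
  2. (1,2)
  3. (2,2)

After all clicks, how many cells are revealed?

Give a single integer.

Click 1 (1,0) count=0: revealed 11 new [(0,0) (0,1) (1,0) (1,1) (1,2) (2,0) (2,1) (2,2) (3,0) (3,1) (3,2)] -> total=11
Click 2 (1,2) count=2: revealed 0 new [(none)] -> total=11
Click 3 (2,2) count=1: revealed 0 new [(none)] -> total=11

Answer: 11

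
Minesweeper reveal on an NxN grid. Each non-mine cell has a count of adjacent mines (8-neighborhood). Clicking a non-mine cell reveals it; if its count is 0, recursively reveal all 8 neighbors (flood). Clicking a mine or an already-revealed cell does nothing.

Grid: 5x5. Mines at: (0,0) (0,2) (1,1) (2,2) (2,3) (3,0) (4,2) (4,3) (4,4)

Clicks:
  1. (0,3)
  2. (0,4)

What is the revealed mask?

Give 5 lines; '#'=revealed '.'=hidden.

Click 1 (0,3) count=1: revealed 1 new [(0,3)] -> total=1
Click 2 (0,4) count=0: revealed 3 new [(0,4) (1,3) (1,4)] -> total=4

Answer: ...##
...##
.....
.....
.....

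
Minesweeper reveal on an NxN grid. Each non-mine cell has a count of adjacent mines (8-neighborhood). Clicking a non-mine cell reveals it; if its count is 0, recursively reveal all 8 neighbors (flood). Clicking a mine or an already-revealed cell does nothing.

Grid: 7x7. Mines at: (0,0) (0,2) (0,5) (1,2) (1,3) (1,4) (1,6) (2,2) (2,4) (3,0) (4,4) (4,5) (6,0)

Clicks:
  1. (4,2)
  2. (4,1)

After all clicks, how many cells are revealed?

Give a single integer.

Answer: 18

Derivation:
Click 1 (4,2) count=0: revealed 18 new [(3,1) (3,2) (3,3) (4,1) (4,2) (4,3) (5,1) (5,2) (5,3) (5,4) (5,5) (5,6) (6,1) (6,2) (6,3) (6,4) (6,5) (6,6)] -> total=18
Click 2 (4,1) count=1: revealed 0 new [(none)] -> total=18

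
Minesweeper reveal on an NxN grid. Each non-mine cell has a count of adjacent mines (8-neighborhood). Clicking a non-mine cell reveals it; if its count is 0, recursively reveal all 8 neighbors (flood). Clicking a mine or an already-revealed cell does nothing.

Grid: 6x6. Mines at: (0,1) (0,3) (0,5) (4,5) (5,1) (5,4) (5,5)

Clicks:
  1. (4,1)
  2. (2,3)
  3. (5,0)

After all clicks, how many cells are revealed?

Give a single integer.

Answer: 24

Derivation:
Click 1 (4,1) count=1: revealed 1 new [(4,1)] -> total=1
Click 2 (2,3) count=0: revealed 22 new [(1,0) (1,1) (1,2) (1,3) (1,4) (1,5) (2,0) (2,1) (2,2) (2,3) (2,4) (2,5) (3,0) (3,1) (3,2) (3,3) (3,4) (3,5) (4,0) (4,2) (4,3) (4,4)] -> total=23
Click 3 (5,0) count=1: revealed 1 new [(5,0)] -> total=24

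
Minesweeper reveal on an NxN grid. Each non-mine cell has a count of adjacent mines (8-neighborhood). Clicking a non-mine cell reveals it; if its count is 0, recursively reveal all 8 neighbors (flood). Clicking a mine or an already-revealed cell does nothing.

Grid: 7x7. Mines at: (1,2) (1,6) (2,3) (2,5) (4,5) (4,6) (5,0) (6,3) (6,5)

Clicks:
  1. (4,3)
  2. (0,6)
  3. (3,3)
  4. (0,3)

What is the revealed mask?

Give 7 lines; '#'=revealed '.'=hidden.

Answer: ##.#..#
##.....
###....
#####..
#####..
.####..
.......

Derivation:
Click 1 (4,3) count=0: revealed 21 new [(0,0) (0,1) (1,0) (1,1) (2,0) (2,1) (2,2) (3,0) (3,1) (3,2) (3,3) (3,4) (4,0) (4,1) (4,2) (4,3) (4,4) (5,1) (5,2) (5,3) (5,4)] -> total=21
Click 2 (0,6) count=1: revealed 1 new [(0,6)] -> total=22
Click 3 (3,3) count=1: revealed 0 new [(none)] -> total=22
Click 4 (0,3) count=1: revealed 1 new [(0,3)] -> total=23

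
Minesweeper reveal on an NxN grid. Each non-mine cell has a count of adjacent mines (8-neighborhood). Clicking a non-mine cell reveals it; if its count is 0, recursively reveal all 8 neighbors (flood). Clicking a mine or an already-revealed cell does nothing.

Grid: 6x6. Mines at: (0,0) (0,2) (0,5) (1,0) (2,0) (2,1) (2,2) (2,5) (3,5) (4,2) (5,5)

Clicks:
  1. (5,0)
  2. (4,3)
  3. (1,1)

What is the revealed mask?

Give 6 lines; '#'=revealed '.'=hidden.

Click 1 (5,0) count=0: revealed 6 new [(3,0) (3,1) (4,0) (4,1) (5,0) (5,1)] -> total=6
Click 2 (4,3) count=1: revealed 1 new [(4,3)] -> total=7
Click 3 (1,1) count=6: revealed 1 new [(1,1)] -> total=8

Answer: ......
.#....
......
##....
##.#..
##....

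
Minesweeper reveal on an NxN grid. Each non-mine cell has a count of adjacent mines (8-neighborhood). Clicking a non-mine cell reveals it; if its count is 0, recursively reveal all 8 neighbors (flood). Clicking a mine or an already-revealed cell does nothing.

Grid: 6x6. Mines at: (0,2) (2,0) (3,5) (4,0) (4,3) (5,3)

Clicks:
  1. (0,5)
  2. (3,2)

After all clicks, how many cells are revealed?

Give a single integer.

Answer: 17

Derivation:
Click 1 (0,5) count=0: revealed 17 new [(0,3) (0,4) (0,5) (1,1) (1,2) (1,3) (1,4) (1,5) (2,1) (2,2) (2,3) (2,4) (2,5) (3,1) (3,2) (3,3) (3,4)] -> total=17
Click 2 (3,2) count=1: revealed 0 new [(none)] -> total=17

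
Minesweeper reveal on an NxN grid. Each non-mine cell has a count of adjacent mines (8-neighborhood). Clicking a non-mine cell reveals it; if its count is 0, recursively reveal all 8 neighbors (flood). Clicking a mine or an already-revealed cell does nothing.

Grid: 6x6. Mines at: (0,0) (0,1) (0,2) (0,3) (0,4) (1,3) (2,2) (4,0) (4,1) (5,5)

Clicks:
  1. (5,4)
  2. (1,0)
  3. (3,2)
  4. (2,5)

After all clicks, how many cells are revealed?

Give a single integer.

Answer: 17

Derivation:
Click 1 (5,4) count=1: revealed 1 new [(5,4)] -> total=1
Click 2 (1,0) count=2: revealed 1 new [(1,0)] -> total=2
Click 3 (3,2) count=2: revealed 1 new [(3,2)] -> total=3
Click 4 (2,5) count=0: revealed 14 new [(1,4) (1,5) (2,3) (2,4) (2,5) (3,3) (3,4) (3,5) (4,2) (4,3) (4,4) (4,5) (5,2) (5,3)] -> total=17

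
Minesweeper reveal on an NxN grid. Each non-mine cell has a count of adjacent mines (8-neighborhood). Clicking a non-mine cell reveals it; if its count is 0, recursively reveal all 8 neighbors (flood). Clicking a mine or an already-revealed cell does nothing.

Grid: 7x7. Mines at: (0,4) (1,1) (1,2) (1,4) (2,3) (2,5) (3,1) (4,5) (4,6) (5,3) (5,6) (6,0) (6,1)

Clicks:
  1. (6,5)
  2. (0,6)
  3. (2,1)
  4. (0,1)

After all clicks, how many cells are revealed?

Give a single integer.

Answer: 7

Derivation:
Click 1 (6,5) count=1: revealed 1 new [(6,5)] -> total=1
Click 2 (0,6) count=0: revealed 4 new [(0,5) (0,6) (1,5) (1,6)] -> total=5
Click 3 (2,1) count=3: revealed 1 new [(2,1)] -> total=6
Click 4 (0,1) count=2: revealed 1 new [(0,1)] -> total=7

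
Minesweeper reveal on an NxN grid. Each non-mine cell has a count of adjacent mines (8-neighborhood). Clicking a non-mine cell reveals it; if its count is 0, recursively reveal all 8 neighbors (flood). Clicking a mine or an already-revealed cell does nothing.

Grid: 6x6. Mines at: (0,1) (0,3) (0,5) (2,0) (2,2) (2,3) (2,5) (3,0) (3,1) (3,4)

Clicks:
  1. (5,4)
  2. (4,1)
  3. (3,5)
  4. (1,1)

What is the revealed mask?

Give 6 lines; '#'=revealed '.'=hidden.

Answer: ......
.#....
......
.....#
######
######

Derivation:
Click 1 (5,4) count=0: revealed 12 new [(4,0) (4,1) (4,2) (4,3) (4,4) (4,5) (5,0) (5,1) (5,2) (5,3) (5,4) (5,5)] -> total=12
Click 2 (4,1) count=2: revealed 0 new [(none)] -> total=12
Click 3 (3,5) count=2: revealed 1 new [(3,5)] -> total=13
Click 4 (1,1) count=3: revealed 1 new [(1,1)] -> total=14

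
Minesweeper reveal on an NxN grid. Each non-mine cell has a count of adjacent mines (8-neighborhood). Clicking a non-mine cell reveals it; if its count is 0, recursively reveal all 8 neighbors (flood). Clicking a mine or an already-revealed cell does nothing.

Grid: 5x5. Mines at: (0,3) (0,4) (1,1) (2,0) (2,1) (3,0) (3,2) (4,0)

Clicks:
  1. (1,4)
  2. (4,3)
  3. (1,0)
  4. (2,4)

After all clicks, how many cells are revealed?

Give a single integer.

Answer: 9

Derivation:
Click 1 (1,4) count=2: revealed 1 new [(1,4)] -> total=1
Click 2 (4,3) count=1: revealed 1 new [(4,3)] -> total=2
Click 3 (1,0) count=3: revealed 1 new [(1,0)] -> total=3
Click 4 (2,4) count=0: revealed 6 new [(1,3) (2,3) (2,4) (3,3) (3,4) (4,4)] -> total=9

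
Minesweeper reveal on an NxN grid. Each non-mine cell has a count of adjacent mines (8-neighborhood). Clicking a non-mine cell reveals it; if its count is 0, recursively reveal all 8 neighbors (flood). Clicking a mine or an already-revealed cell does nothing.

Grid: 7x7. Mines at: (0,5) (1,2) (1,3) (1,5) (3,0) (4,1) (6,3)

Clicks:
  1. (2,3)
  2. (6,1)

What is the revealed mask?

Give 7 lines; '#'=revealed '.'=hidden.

Answer: .......
.......
...#...
.......
.......
###....
###....

Derivation:
Click 1 (2,3) count=2: revealed 1 new [(2,3)] -> total=1
Click 2 (6,1) count=0: revealed 6 new [(5,0) (5,1) (5,2) (6,0) (6,1) (6,2)] -> total=7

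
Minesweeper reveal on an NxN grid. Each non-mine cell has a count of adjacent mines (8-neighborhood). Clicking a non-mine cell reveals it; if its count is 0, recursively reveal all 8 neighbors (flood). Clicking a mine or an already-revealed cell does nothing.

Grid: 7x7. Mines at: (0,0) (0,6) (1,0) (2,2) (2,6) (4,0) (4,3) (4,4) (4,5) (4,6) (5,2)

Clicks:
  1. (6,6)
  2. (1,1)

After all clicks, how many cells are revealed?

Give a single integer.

Answer: 9

Derivation:
Click 1 (6,6) count=0: revealed 8 new [(5,3) (5,4) (5,5) (5,6) (6,3) (6,4) (6,5) (6,6)] -> total=8
Click 2 (1,1) count=3: revealed 1 new [(1,1)] -> total=9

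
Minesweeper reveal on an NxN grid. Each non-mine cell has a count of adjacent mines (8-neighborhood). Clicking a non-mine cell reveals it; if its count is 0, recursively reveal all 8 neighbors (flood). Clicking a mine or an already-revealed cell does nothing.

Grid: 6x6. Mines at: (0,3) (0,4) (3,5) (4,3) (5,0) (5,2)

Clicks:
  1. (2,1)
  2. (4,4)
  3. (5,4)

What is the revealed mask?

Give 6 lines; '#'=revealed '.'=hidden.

Click 1 (2,1) count=0: revealed 21 new [(0,0) (0,1) (0,2) (1,0) (1,1) (1,2) (1,3) (1,4) (2,0) (2,1) (2,2) (2,3) (2,4) (3,0) (3,1) (3,2) (3,3) (3,4) (4,0) (4,1) (4,2)] -> total=21
Click 2 (4,4) count=2: revealed 1 new [(4,4)] -> total=22
Click 3 (5,4) count=1: revealed 1 new [(5,4)] -> total=23

Answer: ###...
#####.
#####.
#####.
###.#.
....#.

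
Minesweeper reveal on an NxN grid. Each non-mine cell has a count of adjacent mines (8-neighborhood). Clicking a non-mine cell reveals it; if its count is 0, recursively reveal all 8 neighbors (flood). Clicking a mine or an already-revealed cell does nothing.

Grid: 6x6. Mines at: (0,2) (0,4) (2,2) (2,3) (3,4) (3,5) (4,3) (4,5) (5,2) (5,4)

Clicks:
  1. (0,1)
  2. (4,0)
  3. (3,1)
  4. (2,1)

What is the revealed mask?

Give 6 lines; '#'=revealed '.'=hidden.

Answer: ##....
##....
##....
##....
##....
##....

Derivation:
Click 1 (0,1) count=1: revealed 1 new [(0,1)] -> total=1
Click 2 (4,0) count=0: revealed 11 new [(0,0) (1,0) (1,1) (2,0) (2,1) (3,0) (3,1) (4,0) (4,1) (5,0) (5,1)] -> total=12
Click 3 (3,1) count=1: revealed 0 new [(none)] -> total=12
Click 4 (2,1) count=1: revealed 0 new [(none)] -> total=12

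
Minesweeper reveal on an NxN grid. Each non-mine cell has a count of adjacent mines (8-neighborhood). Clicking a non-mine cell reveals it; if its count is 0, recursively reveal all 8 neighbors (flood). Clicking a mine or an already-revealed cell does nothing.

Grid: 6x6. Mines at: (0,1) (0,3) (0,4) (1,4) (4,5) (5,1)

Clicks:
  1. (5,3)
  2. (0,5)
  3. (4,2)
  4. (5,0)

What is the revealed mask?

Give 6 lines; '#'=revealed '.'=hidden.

Click 1 (5,3) count=0: revealed 22 new [(1,0) (1,1) (1,2) (1,3) (2,0) (2,1) (2,2) (2,3) (2,4) (3,0) (3,1) (3,2) (3,3) (3,4) (4,0) (4,1) (4,2) (4,3) (4,4) (5,2) (5,3) (5,4)] -> total=22
Click 2 (0,5) count=2: revealed 1 new [(0,5)] -> total=23
Click 3 (4,2) count=1: revealed 0 new [(none)] -> total=23
Click 4 (5,0) count=1: revealed 1 new [(5,0)] -> total=24

Answer: .....#
####..
#####.
#####.
#####.
#.###.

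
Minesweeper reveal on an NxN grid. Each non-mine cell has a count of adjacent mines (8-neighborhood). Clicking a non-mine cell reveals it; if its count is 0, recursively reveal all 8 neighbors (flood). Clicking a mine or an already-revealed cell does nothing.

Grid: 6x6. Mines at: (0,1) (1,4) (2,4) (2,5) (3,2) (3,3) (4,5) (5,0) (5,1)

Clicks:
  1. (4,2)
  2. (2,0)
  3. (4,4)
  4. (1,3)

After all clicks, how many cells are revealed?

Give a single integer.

Click 1 (4,2) count=3: revealed 1 new [(4,2)] -> total=1
Click 2 (2,0) count=0: revealed 8 new [(1,0) (1,1) (2,0) (2,1) (3,0) (3,1) (4,0) (4,1)] -> total=9
Click 3 (4,4) count=2: revealed 1 new [(4,4)] -> total=10
Click 4 (1,3) count=2: revealed 1 new [(1,3)] -> total=11

Answer: 11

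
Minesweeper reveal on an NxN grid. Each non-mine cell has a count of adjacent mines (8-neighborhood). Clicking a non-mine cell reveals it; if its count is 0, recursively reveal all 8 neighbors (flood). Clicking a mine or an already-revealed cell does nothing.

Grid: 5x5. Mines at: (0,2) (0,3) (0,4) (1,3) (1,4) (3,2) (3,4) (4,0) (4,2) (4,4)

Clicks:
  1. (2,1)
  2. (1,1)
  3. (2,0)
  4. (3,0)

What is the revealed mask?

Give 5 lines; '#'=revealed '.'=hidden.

Click 1 (2,1) count=1: revealed 1 new [(2,1)] -> total=1
Click 2 (1,1) count=1: revealed 1 new [(1,1)] -> total=2
Click 3 (2,0) count=0: revealed 6 new [(0,0) (0,1) (1,0) (2,0) (3,0) (3,1)] -> total=8
Click 4 (3,0) count=1: revealed 0 new [(none)] -> total=8

Answer: ##...
##...
##...
##...
.....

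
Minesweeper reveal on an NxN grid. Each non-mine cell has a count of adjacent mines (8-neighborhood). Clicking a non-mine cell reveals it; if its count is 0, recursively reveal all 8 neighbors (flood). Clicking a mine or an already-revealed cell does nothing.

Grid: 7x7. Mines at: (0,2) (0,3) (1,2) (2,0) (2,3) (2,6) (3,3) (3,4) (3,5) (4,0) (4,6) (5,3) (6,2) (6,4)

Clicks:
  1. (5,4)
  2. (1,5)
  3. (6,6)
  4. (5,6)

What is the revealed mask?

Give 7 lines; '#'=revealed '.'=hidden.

Answer: .......
.....#.
.......
.......
.......
....###
.....##

Derivation:
Click 1 (5,4) count=2: revealed 1 new [(5,4)] -> total=1
Click 2 (1,5) count=1: revealed 1 new [(1,5)] -> total=2
Click 3 (6,6) count=0: revealed 4 new [(5,5) (5,6) (6,5) (6,6)] -> total=6
Click 4 (5,6) count=1: revealed 0 new [(none)] -> total=6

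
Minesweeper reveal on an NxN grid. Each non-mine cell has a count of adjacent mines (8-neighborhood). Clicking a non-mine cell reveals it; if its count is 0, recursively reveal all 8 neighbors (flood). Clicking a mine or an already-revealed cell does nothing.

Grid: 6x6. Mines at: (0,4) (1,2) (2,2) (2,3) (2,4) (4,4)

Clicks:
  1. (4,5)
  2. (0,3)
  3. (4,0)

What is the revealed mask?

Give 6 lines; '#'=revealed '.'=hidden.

Answer: ##.#..
##....
##....
####..
####.#
####..

Derivation:
Click 1 (4,5) count=1: revealed 1 new [(4,5)] -> total=1
Click 2 (0,3) count=2: revealed 1 new [(0,3)] -> total=2
Click 3 (4,0) count=0: revealed 18 new [(0,0) (0,1) (1,0) (1,1) (2,0) (2,1) (3,0) (3,1) (3,2) (3,3) (4,0) (4,1) (4,2) (4,3) (5,0) (5,1) (5,2) (5,3)] -> total=20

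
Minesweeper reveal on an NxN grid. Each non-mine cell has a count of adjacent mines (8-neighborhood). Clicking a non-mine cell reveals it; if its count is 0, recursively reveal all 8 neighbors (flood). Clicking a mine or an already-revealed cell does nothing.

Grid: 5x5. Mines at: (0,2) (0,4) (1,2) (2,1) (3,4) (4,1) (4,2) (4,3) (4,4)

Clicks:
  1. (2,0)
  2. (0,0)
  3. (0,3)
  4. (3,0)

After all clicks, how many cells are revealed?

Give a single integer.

Click 1 (2,0) count=1: revealed 1 new [(2,0)] -> total=1
Click 2 (0,0) count=0: revealed 4 new [(0,0) (0,1) (1,0) (1,1)] -> total=5
Click 3 (0,3) count=3: revealed 1 new [(0,3)] -> total=6
Click 4 (3,0) count=2: revealed 1 new [(3,0)] -> total=7

Answer: 7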